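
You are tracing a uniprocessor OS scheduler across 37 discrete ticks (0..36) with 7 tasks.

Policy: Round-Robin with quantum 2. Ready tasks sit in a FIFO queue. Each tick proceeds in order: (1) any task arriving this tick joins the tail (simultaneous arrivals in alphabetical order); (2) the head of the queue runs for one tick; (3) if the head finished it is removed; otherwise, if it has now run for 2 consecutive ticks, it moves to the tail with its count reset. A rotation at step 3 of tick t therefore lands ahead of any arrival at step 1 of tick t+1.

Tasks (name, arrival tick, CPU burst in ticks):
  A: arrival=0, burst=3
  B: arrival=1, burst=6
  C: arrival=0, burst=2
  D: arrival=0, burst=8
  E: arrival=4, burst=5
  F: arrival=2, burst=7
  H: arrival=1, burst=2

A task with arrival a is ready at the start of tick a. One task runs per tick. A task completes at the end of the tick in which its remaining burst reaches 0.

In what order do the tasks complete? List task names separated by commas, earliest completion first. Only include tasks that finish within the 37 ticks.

t=0: queue=[A,C,D] q_used=0 → run A
t=1: queue=[A,C,D,B,H] q_used=1 → run A
t=2: queue=[C,D,B,H,A,F] q_used=0 → run C
t=3: queue=[C,D,B,H,A,F] q_used=1 → run C
t=4: queue=[D,B,H,A,F,E] q_used=0 → run D
t=5: queue=[D,B,H,A,F,E] q_used=1 → run D
t=6: queue=[B,H,A,F,E,D] q_used=0 → run B
t=7: queue=[B,H,A,F,E,D] q_used=1 → run B
t=8: queue=[H,A,F,E,D,B] q_used=0 → run H
t=9: queue=[H,A,F,E,D,B] q_used=1 → run H
t=10: queue=[A,F,E,D,B] q_used=0 → run A
t=11: queue=[F,E,D,B] q_used=0 → run F
t=12: queue=[F,E,D,B] q_used=1 → run F
t=13: queue=[E,D,B,F] q_used=0 → run E
t=14: queue=[E,D,B,F] q_used=1 → run E
t=15: queue=[D,B,F,E] q_used=0 → run D
t=16: queue=[D,B,F,E] q_used=1 → run D
t=17: queue=[B,F,E,D] q_used=0 → run B
t=18: queue=[B,F,E,D] q_used=1 → run B
t=19: queue=[F,E,D,B] q_used=0 → run F
t=20: queue=[F,E,D,B] q_used=1 → run F
t=21: queue=[E,D,B,F] q_used=0 → run E
t=22: queue=[E,D,B,F] q_used=1 → run E
t=23: queue=[D,B,F,E] q_used=0 → run D
t=24: queue=[D,B,F,E] q_used=1 → run D
t=25: queue=[B,F,E,D] q_used=0 → run B
t=26: queue=[B,F,E,D] q_used=1 → run B
t=27: queue=[F,E,D] q_used=0 → run F
t=28: queue=[F,E,D] q_used=1 → run F
t=29: queue=[E,D,F] q_used=0 → run E
t=30: queue=[D,F] q_used=0 → run D
t=31: queue=[D,F] q_used=1 → run D
t=32: queue=[F] q_used=0 → run F
t=33: (idle)
t=34: (idle)
t=35: (idle)
t=36: (idle)

completion order = C, H, A, B, E, D, F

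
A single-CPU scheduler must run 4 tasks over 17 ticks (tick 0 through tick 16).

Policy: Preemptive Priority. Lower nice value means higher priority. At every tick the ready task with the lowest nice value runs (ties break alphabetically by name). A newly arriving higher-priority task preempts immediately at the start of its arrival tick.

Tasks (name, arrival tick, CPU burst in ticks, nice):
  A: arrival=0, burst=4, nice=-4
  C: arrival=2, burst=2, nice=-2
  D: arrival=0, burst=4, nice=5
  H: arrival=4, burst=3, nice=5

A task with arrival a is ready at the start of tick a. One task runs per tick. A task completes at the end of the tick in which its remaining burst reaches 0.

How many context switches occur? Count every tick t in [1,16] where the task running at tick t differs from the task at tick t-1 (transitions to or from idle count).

context switches = 4

t=0: ready={A,D} → run A
t=1: ready={A,D} → run A
t=2: ready={A,C,D} → run A
t=3: ready={A,C,D} → run A
t=4: ready={C,D,H} → run C
t=5: ready={C,D,H} → run C
t=6: ready={D,H} → run D
t=7: ready={D,H} → run D
t=8: ready={D,H} → run D
t=9: ready={D,H} → run D
t=10: ready={H} → run H
t=11: ready={H} → run H
t=12: ready={H} → run H
t=13: (idle)
t=14: (idle)
t=15: (idle)
t=16: (idle)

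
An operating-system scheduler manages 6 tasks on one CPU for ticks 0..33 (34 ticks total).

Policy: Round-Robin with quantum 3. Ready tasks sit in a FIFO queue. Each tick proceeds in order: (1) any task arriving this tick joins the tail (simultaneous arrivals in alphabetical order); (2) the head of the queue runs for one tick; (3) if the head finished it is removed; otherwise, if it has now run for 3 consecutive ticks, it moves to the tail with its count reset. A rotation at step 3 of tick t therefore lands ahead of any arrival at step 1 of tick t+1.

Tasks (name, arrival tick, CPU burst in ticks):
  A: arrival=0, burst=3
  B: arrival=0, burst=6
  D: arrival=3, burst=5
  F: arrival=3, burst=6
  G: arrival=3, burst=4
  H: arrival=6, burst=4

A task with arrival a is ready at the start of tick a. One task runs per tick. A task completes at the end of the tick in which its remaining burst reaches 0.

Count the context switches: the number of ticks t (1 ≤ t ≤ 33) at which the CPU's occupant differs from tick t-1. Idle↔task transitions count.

t=0: queue=[A,B] q_used=0 → run A
t=1: queue=[A,B] q_used=1 → run A
t=2: queue=[A,B] q_used=2 → run A
t=3: queue=[B,D,F,G] q_used=0 → run B
t=4: queue=[B,D,F,G] q_used=1 → run B
t=5: queue=[B,D,F,G] q_used=2 → run B
t=6: queue=[D,F,G,B,H] q_used=0 → run D
t=7: queue=[D,F,G,B,H] q_used=1 → run D
t=8: queue=[D,F,G,B,H] q_used=2 → run D
t=9: queue=[F,G,B,H,D] q_used=0 → run F
t=10: queue=[F,G,B,H,D] q_used=1 → run F
t=11: queue=[F,G,B,H,D] q_used=2 → run F
t=12: queue=[G,B,H,D,F] q_used=0 → run G
t=13: queue=[G,B,H,D,F] q_used=1 → run G
t=14: queue=[G,B,H,D,F] q_used=2 → run G
t=15: queue=[B,H,D,F,G] q_used=0 → run B
t=16: queue=[B,H,D,F,G] q_used=1 → run B
t=17: queue=[B,H,D,F,G] q_used=2 → run B
t=18: queue=[H,D,F,G] q_used=0 → run H
t=19: queue=[H,D,F,G] q_used=1 → run H
t=20: queue=[H,D,F,G] q_used=2 → run H
t=21: queue=[D,F,G,H] q_used=0 → run D
t=22: queue=[D,F,G,H] q_used=1 → run D
t=23: queue=[F,G,H] q_used=0 → run F
t=24: queue=[F,G,H] q_used=1 → run F
t=25: queue=[F,G,H] q_used=2 → run F
t=26: queue=[G,H] q_used=0 → run G
t=27: queue=[H] q_used=0 → run H
t=28: (idle)
t=29: (idle)
t=30: (idle)
t=31: (idle)
t=32: (idle)
t=33: (idle)

context switches = 11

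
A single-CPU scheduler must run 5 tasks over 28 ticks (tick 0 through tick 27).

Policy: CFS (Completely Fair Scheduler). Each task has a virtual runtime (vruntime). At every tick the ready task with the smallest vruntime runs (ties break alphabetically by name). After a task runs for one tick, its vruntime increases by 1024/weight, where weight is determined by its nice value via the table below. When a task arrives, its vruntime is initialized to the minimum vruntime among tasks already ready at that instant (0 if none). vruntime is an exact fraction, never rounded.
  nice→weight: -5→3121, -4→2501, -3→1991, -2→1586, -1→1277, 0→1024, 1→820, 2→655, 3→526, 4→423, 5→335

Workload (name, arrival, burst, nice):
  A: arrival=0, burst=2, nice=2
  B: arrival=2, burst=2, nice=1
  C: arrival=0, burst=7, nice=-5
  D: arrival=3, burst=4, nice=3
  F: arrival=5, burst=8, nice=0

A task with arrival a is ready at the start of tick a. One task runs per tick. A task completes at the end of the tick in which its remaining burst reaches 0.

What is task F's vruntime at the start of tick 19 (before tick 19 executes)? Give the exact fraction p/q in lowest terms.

t=0: vr[A=0 C=0] → run A
t=1: vr[A=1024/655 C=0] → run C
t=2: vr[A=1024/655 B=1024/3121 C=1024/3121] → run B
t=3: vr[A=1024/655 B=1008896/639805 C=1024/3121 D=1024/3121] → run C
t=4: vr[A=1024/655 B=1008896/639805 C=2048/3121 D=1024/3121] → run D
t=5: vr[A=1024/655 B=1008896/639805 C=2048/3121 D=1867264/820823 F=2048/3121] → run C
t=6: vr[A=1024/655 B=1008896/639805 C=3072/3121 D=1867264/820823 F=2048/3121] → run F
t=7: vr[A=1024/655 B=1008896/639805 C=3072/3121 D=1867264/820823 F=5169/3121] → run C
t=8: vr[A=1024/655 B=1008896/639805 C=4096/3121 D=1867264/820823 F=5169/3121] → run C
t=9: vr[A=1024/655 B=1008896/639805 C=5120/3121 D=1867264/820823 F=5169/3121] → run A
t=10: vr[B=1008896/639805 C=5120/3121 D=1867264/820823 F=5169/3121] → run B
t=11: vr[C=5120/3121 D=1867264/820823 F=5169/3121] → run C
t=12: vr[C=6144/3121 D=1867264/820823 F=5169/3121] → run F
t=13: vr[C=6144/3121 D=1867264/820823 F=8290/3121] → run C
t=14: vr[D=1867264/820823 F=8290/3121] → run D
t=15: vr[D=3465216/820823 F=8290/3121] → run F
t=16: vr[D=3465216/820823 F=11411/3121] → run F
t=17: vr[D=3465216/820823 F=14532/3121] → run D
t=18: vr[D=5063168/820823 F=14532/3121] → run F
t=19: vr[D=5063168/820823 F=17653/3121] → run F
t=20: vr[D=5063168/820823 F=20774/3121] → run D
t=21: vr[F=20774/3121] → run F
t=22: vr[F=23895/3121] → run F
t=23: (idle)
t=24: (idle)
t=25: (idle)
t=26: (idle)
t=27: (idle)

vruntime(F, start of tick 19) = 17653/3121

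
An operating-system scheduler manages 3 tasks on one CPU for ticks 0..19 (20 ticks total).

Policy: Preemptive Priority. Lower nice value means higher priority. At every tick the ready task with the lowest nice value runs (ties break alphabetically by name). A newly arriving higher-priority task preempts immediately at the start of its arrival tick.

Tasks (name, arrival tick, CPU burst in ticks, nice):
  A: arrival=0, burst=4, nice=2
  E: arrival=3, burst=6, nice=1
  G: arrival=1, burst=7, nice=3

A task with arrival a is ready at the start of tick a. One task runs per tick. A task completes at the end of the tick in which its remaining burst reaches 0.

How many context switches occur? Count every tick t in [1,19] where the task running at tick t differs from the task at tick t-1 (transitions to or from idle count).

context switches = 4

t=0: ready={A} → run A
t=1: ready={A,G} → run A
t=2: ready={A,G} → run A
t=3: ready={A,E,G} → run E
t=4: ready={A,E,G} → run E
t=5: ready={A,E,G} → run E
t=6: ready={A,E,G} → run E
t=7: ready={A,E,G} → run E
t=8: ready={A,E,G} → run E
t=9: ready={A,G} → run A
t=10: ready={G} → run G
t=11: ready={G} → run G
t=12: ready={G} → run G
t=13: ready={G} → run G
t=14: ready={G} → run G
t=15: ready={G} → run G
t=16: ready={G} → run G
t=17: (idle)
t=18: (idle)
t=19: (idle)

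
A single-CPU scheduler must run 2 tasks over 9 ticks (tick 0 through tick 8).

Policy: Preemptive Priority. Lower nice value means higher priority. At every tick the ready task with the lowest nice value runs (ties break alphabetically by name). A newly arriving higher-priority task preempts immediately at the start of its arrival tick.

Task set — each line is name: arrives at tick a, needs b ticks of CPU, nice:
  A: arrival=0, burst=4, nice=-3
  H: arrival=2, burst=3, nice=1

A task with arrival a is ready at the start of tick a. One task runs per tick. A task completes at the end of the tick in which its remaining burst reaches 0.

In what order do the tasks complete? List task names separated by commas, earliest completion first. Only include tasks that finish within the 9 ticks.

t=0: ready={A} → run A
t=1: ready={A} → run A
t=2: ready={A,H} → run A
t=3: ready={A,H} → run A
t=4: ready={H} → run H
t=5: ready={H} → run H
t=6: ready={H} → run H
t=7: (idle)
t=8: (idle)

completion order = A, H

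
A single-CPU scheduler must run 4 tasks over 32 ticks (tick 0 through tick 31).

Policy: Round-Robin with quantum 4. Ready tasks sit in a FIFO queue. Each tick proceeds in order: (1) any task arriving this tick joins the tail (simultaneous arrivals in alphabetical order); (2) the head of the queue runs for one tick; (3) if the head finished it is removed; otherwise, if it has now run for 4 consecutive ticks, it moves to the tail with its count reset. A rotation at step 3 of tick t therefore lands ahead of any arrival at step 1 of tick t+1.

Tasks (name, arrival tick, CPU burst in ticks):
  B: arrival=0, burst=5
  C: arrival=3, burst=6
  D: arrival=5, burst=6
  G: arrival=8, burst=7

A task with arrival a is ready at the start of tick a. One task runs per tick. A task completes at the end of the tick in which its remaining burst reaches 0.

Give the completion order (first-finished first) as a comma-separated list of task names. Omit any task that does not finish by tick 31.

completion order = B, C, D, G

t=0: queue=[B] q_used=0 → run B
t=1: queue=[B] q_used=1 → run B
t=2: queue=[B] q_used=2 → run B
t=3: queue=[B,C] q_used=3 → run B
t=4: queue=[C,B] q_used=0 → run C
t=5: queue=[C,B,D] q_used=1 → run C
t=6: queue=[C,B,D] q_used=2 → run C
t=7: queue=[C,B,D] q_used=3 → run C
t=8: queue=[B,D,C,G] q_used=0 → run B
t=9: queue=[D,C,G] q_used=0 → run D
t=10: queue=[D,C,G] q_used=1 → run D
t=11: queue=[D,C,G] q_used=2 → run D
t=12: queue=[D,C,G] q_used=3 → run D
t=13: queue=[C,G,D] q_used=0 → run C
t=14: queue=[C,G,D] q_used=1 → run C
t=15: queue=[G,D] q_used=0 → run G
t=16: queue=[G,D] q_used=1 → run G
t=17: queue=[G,D] q_used=2 → run G
t=18: queue=[G,D] q_used=3 → run G
t=19: queue=[D,G] q_used=0 → run D
t=20: queue=[D,G] q_used=1 → run D
t=21: queue=[G] q_used=0 → run G
t=22: queue=[G] q_used=1 → run G
t=23: queue=[G] q_used=2 → run G
t=24: (idle)
t=25: (idle)
t=26: (idle)
t=27: (idle)
t=28: (idle)
t=29: (idle)
t=30: (idle)
t=31: (idle)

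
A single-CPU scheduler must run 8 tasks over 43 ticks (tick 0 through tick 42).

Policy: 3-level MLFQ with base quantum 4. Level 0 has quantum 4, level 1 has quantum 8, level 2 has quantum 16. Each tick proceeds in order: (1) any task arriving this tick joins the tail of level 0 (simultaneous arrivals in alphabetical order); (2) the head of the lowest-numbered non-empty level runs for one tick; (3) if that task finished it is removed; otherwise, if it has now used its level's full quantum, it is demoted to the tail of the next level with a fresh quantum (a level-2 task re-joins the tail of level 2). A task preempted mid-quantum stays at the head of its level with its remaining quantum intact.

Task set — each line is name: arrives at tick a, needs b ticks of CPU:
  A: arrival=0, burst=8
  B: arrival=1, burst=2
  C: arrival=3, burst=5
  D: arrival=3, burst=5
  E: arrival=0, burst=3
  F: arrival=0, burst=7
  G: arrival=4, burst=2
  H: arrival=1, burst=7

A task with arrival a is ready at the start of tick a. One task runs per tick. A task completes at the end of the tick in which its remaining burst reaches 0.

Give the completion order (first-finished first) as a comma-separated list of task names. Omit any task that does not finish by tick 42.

t=0: L0/L1/L2 = AEF/-/- → run A
t=1: L0/L1/L2 = AEFBH/-/- → run A
t=2: L0/L1/L2 = AEFBH/-/- → run A
t=3: L0/L1/L2 = AEFBHCD/-/- → run A
t=4: L0/L1/L2 = EFBHCDG/A/- → run E
t=5: L0/L1/L2 = EFBHCDG/A/- → run E
t=6: L0/L1/L2 = EFBHCDG/A/- → run E
t=7: L0/L1/L2 = FBHCDG/A/- → run F
t=8: L0/L1/L2 = FBHCDG/A/- → run F
t=9: L0/L1/L2 = FBHCDG/A/- → run F
t=10: L0/L1/L2 = FBHCDG/A/- → run F
t=11: L0/L1/L2 = BHCDG/AF/- → run B
t=12: L0/L1/L2 = BHCDG/AF/- → run B
t=13: L0/L1/L2 = HCDG/AF/- → run H
t=14: L0/L1/L2 = HCDG/AF/- → run H
t=15: L0/L1/L2 = HCDG/AF/- → run H
t=16: L0/L1/L2 = HCDG/AF/- → run H
t=17: L0/L1/L2 = CDG/AFH/- → run C
t=18: L0/L1/L2 = CDG/AFH/- → run C
t=19: L0/L1/L2 = CDG/AFH/- → run C
t=20: L0/L1/L2 = CDG/AFH/- → run C
t=21: L0/L1/L2 = DG/AFHC/- → run D
t=22: L0/L1/L2 = DG/AFHC/- → run D
t=23: L0/L1/L2 = DG/AFHC/- → run D
t=24: L0/L1/L2 = DG/AFHC/- → run D
t=25: L0/L1/L2 = G/AFHCD/- → run G
t=26: L0/L1/L2 = G/AFHCD/- → run G
t=27: L0/L1/L2 = -/AFHCD/- → run A
t=28: L0/L1/L2 = -/AFHCD/- → run A
t=29: L0/L1/L2 = -/AFHCD/- → run A
t=30: L0/L1/L2 = -/AFHCD/- → run A
t=31: L0/L1/L2 = -/FHCD/- → run F
t=32: L0/L1/L2 = -/FHCD/- → run F
t=33: L0/L1/L2 = -/FHCD/- → run F
t=34: L0/L1/L2 = -/HCD/- → run H
t=35: L0/L1/L2 = -/HCD/- → run H
t=36: L0/L1/L2 = -/HCD/- → run H
t=37: L0/L1/L2 = -/CD/- → run C
t=38: L0/L1/L2 = -/D/- → run D
t=39: (idle)
t=40: (idle)
t=41: (idle)
t=42: (idle)

completion order = E, B, G, A, F, H, C, D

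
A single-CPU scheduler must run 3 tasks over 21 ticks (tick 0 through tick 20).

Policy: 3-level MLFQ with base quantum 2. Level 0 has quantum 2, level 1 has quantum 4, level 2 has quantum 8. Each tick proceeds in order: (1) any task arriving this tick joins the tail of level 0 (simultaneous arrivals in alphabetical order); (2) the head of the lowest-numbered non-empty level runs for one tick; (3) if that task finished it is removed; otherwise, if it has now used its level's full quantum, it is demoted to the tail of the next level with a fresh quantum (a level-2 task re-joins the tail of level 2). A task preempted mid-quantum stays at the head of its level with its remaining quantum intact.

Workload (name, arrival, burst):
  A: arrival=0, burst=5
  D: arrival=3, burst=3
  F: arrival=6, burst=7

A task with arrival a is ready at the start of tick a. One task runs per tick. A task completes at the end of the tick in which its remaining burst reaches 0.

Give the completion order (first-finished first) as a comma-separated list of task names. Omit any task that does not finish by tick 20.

t=0: L0/L1/L2 = A/-/- → run A
t=1: L0/L1/L2 = A/-/- → run A
t=2: L0/L1/L2 = -/A/- → run A
t=3: L0/L1/L2 = D/A/- → run D
t=4: L0/L1/L2 = D/A/- → run D
t=5: L0/L1/L2 = -/AD/- → run A
t=6: L0/L1/L2 = F/AD/- → run F
t=7: L0/L1/L2 = F/AD/- → run F
t=8: L0/L1/L2 = -/ADF/- → run A
t=9: L0/L1/L2 = -/DF/- → run D
t=10: L0/L1/L2 = -/F/- → run F
t=11: L0/L1/L2 = -/F/- → run F
t=12: L0/L1/L2 = -/F/- → run F
t=13: L0/L1/L2 = -/F/- → run F
t=14: L0/L1/L2 = -/-/F → run F
t=15: (idle)
t=16: (idle)
t=17: (idle)
t=18: (idle)
t=19: (idle)
t=20: (idle)

completion order = A, D, F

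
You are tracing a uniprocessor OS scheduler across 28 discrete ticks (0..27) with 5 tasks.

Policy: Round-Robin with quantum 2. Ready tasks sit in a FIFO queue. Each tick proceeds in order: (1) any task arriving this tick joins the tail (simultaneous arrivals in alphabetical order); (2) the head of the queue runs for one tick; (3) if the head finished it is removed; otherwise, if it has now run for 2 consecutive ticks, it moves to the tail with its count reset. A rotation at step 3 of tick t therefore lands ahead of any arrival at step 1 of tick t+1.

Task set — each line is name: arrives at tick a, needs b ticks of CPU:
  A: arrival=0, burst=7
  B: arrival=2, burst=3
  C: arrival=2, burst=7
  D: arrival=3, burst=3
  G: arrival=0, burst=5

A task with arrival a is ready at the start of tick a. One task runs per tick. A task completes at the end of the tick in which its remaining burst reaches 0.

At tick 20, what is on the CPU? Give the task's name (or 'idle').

t=0: queue=[A,G] q_used=0 → run A
t=1: queue=[A,G] q_used=1 → run A
t=2: queue=[G,A,B,C] q_used=0 → run G
t=3: queue=[G,A,B,C,D] q_used=1 → run G
t=4: queue=[A,B,C,D,G] q_used=0 → run A
t=5: queue=[A,B,C,D,G] q_used=1 → run A
t=6: queue=[B,C,D,G,A] q_used=0 → run B
t=7: queue=[B,C,D,G,A] q_used=1 → run B
t=8: queue=[C,D,G,A,B] q_used=0 → run C
t=9: queue=[C,D,G,A,B] q_used=1 → run C
t=10: queue=[D,G,A,B,C] q_used=0 → run D
t=11: queue=[D,G,A,B,C] q_used=1 → run D
t=12: queue=[G,A,B,C,D] q_used=0 → run G
t=13: queue=[G,A,B,C,D] q_used=1 → run G
t=14: queue=[A,B,C,D,G] q_used=0 → run A
t=15: queue=[A,B,C,D,G] q_used=1 → run A
t=16: queue=[B,C,D,G,A] q_used=0 → run B
t=17: queue=[C,D,G,A] q_used=0 → run C
t=18: queue=[C,D,G,A] q_used=1 → run C
t=19: queue=[D,G,A,C] q_used=0 → run D
t=20: queue=[G,A,C] q_used=0 → run G
t=21: queue=[A,C] q_used=0 → run A
t=22: queue=[C] q_used=0 → run C
t=23: queue=[C] q_used=1 → run C
t=24: queue=[C] q_used=0 → run C
t=25: (idle)
t=26: (idle)
t=27: (idle)

running at tick 20 = G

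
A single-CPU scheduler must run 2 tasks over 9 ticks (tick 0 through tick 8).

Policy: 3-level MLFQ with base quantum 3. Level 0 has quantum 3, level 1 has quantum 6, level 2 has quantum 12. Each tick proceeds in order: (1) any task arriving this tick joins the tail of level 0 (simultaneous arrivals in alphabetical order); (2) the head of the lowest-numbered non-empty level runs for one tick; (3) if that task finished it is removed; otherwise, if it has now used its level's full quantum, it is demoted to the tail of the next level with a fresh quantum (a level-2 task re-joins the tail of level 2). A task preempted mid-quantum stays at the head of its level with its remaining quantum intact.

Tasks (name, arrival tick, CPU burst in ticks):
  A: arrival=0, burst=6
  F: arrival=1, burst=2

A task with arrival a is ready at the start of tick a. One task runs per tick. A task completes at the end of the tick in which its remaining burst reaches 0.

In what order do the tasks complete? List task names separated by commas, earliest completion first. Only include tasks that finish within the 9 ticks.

completion order = F, A

t=0: L0/L1/L2 = A/-/- → run A
t=1: L0/L1/L2 = AF/-/- → run A
t=2: L0/L1/L2 = AF/-/- → run A
t=3: L0/L1/L2 = F/A/- → run F
t=4: L0/L1/L2 = F/A/- → run F
t=5: L0/L1/L2 = -/A/- → run A
t=6: L0/L1/L2 = -/A/- → run A
t=7: L0/L1/L2 = -/A/- → run A
t=8: (idle)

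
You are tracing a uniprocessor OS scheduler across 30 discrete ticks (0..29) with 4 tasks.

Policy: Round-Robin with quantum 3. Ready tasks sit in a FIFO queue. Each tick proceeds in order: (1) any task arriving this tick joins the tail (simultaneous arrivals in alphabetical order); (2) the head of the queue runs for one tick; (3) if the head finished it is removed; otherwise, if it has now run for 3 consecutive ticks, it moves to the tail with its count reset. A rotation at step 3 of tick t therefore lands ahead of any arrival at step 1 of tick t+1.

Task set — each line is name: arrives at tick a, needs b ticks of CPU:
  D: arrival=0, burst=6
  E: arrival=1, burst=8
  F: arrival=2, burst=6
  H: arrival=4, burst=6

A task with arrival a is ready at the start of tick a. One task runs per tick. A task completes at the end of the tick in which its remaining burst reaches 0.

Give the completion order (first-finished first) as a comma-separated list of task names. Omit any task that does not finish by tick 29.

completion order = D, F, H, E

t=0: queue=[D] q_used=0 → run D
t=1: queue=[D,E] q_used=1 → run D
t=2: queue=[D,E,F] q_used=2 → run D
t=3: queue=[E,F,D] q_used=0 → run E
t=4: queue=[E,F,D,H] q_used=1 → run E
t=5: queue=[E,F,D,H] q_used=2 → run E
t=6: queue=[F,D,H,E] q_used=0 → run F
t=7: queue=[F,D,H,E] q_used=1 → run F
t=8: queue=[F,D,H,E] q_used=2 → run F
t=9: queue=[D,H,E,F] q_used=0 → run D
t=10: queue=[D,H,E,F] q_used=1 → run D
t=11: queue=[D,H,E,F] q_used=2 → run D
t=12: queue=[H,E,F] q_used=0 → run H
t=13: queue=[H,E,F] q_used=1 → run H
t=14: queue=[H,E,F] q_used=2 → run H
t=15: queue=[E,F,H] q_used=0 → run E
t=16: queue=[E,F,H] q_used=1 → run E
t=17: queue=[E,F,H] q_used=2 → run E
t=18: queue=[F,H,E] q_used=0 → run F
t=19: queue=[F,H,E] q_used=1 → run F
t=20: queue=[F,H,E] q_used=2 → run F
t=21: queue=[H,E] q_used=0 → run H
t=22: queue=[H,E] q_used=1 → run H
t=23: queue=[H,E] q_used=2 → run H
t=24: queue=[E] q_used=0 → run E
t=25: queue=[E] q_used=1 → run E
t=26: (idle)
t=27: (idle)
t=28: (idle)
t=29: (idle)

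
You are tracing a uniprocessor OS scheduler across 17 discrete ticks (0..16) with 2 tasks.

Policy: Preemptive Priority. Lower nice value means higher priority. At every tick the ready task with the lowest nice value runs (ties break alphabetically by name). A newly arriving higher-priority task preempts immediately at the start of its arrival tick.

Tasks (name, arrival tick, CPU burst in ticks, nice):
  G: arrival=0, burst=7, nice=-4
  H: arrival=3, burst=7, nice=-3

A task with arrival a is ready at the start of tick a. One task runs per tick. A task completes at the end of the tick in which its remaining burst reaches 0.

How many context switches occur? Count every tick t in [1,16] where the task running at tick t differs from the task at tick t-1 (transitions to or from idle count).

t=0: ready={G} → run G
t=1: ready={G} → run G
t=2: ready={G} → run G
t=3: ready={G,H} → run G
t=4: ready={G,H} → run G
t=5: ready={G,H} → run G
t=6: ready={G,H} → run G
t=7: ready={H} → run H
t=8: ready={H} → run H
t=9: ready={H} → run H
t=10: ready={H} → run H
t=11: ready={H} → run H
t=12: ready={H} → run H
t=13: ready={H} → run H
t=14: (idle)
t=15: (idle)
t=16: (idle)

context switches = 2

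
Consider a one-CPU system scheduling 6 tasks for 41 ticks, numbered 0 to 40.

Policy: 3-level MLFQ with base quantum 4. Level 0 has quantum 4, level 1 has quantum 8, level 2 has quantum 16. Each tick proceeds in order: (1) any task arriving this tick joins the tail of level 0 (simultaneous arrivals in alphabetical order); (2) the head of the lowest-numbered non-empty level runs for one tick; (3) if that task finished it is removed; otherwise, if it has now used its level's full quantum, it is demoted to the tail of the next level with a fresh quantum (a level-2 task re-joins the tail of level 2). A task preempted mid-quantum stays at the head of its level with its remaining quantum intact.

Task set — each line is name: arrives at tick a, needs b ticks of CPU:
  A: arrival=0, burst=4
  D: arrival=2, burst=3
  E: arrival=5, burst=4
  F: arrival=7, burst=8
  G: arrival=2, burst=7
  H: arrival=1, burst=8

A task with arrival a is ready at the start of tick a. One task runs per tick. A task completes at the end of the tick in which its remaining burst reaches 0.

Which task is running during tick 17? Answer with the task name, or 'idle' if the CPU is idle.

running at tick 17 = E

t=0: L0/L1/L2 = A/-/- → run A
t=1: L0/L1/L2 = AH/-/- → run A
t=2: L0/L1/L2 = AHDG/-/- → run A
t=3: L0/L1/L2 = AHDG/-/- → run A
t=4: L0/L1/L2 = HDG/-/- → run H
t=5: L0/L1/L2 = HDGE/-/- → run H
t=6: L0/L1/L2 = HDGE/-/- → run H
t=7: L0/L1/L2 = HDGEF/-/- → run H
t=8: L0/L1/L2 = DGEF/H/- → run D
t=9: L0/L1/L2 = DGEF/H/- → run D
t=10: L0/L1/L2 = DGEF/H/- → run D
t=11: L0/L1/L2 = GEF/H/- → run G
t=12: L0/L1/L2 = GEF/H/- → run G
t=13: L0/L1/L2 = GEF/H/- → run G
t=14: L0/L1/L2 = GEF/H/- → run G
t=15: L0/L1/L2 = EF/HG/- → run E
t=16: L0/L1/L2 = EF/HG/- → run E
t=17: L0/L1/L2 = EF/HG/- → run E
t=18: L0/L1/L2 = EF/HG/- → run E
t=19: L0/L1/L2 = F/HG/- → run F
t=20: L0/L1/L2 = F/HG/- → run F
t=21: L0/L1/L2 = F/HG/- → run F
t=22: L0/L1/L2 = F/HG/- → run F
t=23: L0/L1/L2 = -/HGF/- → run H
t=24: L0/L1/L2 = -/HGF/- → run H
t=25: L0/L1/L2 = -/HGF/- → run H
t=26: L0/L1/L2 = -/HGF/- → run H
t=27: L0/L1/L2 = -/GF/- → run G
t=28: L0/L1/L2 = -/GF/- → run G
t=29: L0/L1/L2 = -/GF/- → run G
t=30: L0/L1/L2 = -/F/- → run F
t=31: L0/L1/L2 = -/F/- → run F
t=32: L0/L1/L2 = -/F/- → run F
t=33: L0/L1/L2 = -/F/- → run F
t=34: (idle)
t=35: (idle)
t=36: (idle)
t=37: (idle)
t=38: (idle)
t=39: (idle)
t=40: (idle)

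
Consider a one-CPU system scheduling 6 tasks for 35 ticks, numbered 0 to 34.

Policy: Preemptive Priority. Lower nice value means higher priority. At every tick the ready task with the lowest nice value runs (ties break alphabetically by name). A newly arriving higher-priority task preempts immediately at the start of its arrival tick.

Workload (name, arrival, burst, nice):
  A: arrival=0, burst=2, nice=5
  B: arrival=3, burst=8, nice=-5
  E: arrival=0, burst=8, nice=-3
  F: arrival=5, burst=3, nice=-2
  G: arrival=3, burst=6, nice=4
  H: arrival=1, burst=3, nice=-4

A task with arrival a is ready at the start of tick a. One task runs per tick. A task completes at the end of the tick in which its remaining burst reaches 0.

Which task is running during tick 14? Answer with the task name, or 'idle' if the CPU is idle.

t=0: ready={A,E} → run E
t=1: ready={A,E,H} → run H
t=2: ready={A,E,H} → run H
t=3: ready={A,B,E,G,H} → run B
t=4: ready={A,B,E,G,H} → run B
t=5: ready={A,B,E,F,G,H} → run B
t=6: ready={A,B,E,F,G,H} → run B
t=7: ready={A,B,E,F,G,H} → run B
t=8: ready={A,B,E,F,G,H} → run B
t=9: ready={A,B,E,F,G,H} → run B
t=10: ready={A,B,E,F,G,H} → run B
t=11: ready={A,E,F,G,H} → run H
t=12: ready={A,E,F,G} → run E
t=13: ready={A,E,F,G} → run E
t=14: ready={A,E,F,G} → run E
t=15: ready={A,E,F,G} → run E
t=16: ready={A,E,F,G} → run E
t=17: ready={A,E,F,G} → run E
t=18: ready={A,E,F,G} → run E
t=19: ready={A,F,G} → run F
t=20: ready={A,F,G} → run F
t=21: ready={A,F,G} → run F
t=22: ready={A,G} → run G
t=23: ready={A,G} → run G
t=24: ready={A,G} → run G
t=25: ready={A,G} → run G
t=26: ready={A,G} → run G
t=27: ready={A,G} → run G
t=28: ready={A} → run A
t=29: ready={A} → run A
t=30: (idle)
t=31: (idle)
t=32: (idle)
t=33: (idle)
t=34: (idle)

running at tick 14 = E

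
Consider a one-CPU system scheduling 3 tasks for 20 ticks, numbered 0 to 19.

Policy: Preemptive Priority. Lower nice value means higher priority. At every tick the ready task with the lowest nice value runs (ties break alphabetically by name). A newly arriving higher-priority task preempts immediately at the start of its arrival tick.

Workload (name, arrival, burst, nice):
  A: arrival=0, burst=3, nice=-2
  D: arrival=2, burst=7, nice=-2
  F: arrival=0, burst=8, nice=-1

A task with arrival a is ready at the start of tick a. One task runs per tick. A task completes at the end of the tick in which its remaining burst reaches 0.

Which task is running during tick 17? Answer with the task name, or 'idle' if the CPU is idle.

running at tick 17 = F

t=0: ready={A,F} → run A
t=1: ready={A,F} → run A
t=2: ready={A,D,F} → run A
t=3: ready={D,F} → run D
t=4: ready={D,F} → run D
t=5: ready={D,F} → run D
t=6: ready={D,F} → run D
t=7: ready={D,F} → run D
t=8: ready={D,F} → run D
t=9: ready={D,F} → run D
t=10: ready={F} → run F
t=11: ready={F} → run F
t=12: ready={F} → run F
t=13: ready={F} → run F
t=14: ready={F} → run F
t=15: ready={F} → run F
t=16: ready={F} → run F
t=17: ready={F} → run F
t=18: (idle)
t=19: (idle)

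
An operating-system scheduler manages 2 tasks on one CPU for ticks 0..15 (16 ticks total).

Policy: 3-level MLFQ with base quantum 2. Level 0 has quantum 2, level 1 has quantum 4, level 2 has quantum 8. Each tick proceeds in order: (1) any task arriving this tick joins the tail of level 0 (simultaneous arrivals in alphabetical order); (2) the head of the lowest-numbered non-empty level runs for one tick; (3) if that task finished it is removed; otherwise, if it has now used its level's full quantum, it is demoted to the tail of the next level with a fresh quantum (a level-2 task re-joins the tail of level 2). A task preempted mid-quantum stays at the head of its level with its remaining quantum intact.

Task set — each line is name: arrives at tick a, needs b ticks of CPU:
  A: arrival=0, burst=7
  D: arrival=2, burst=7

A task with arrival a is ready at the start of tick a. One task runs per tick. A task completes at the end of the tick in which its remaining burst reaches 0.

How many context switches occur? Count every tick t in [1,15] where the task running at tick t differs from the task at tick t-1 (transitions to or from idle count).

t=0: L0/L1/L2 = A/-/- → run A
t=1: L0/L1/L2 = A/-/- → run A
t=2: L0/L1/L2 = D/A/- → run D
t=3: L0/L1/L2 = D/A/- → run D
t=4: L0/L1/L2 = -/AD/- → run A
t=5: L0/L1/L2 = -/AD/- → run A
t=6: L0/L1/L2 = -/AD/- → run A
t=7: L0/L1/L2 = -/AD/- → run A
t=8: L0/L1/L2 = -/D/A → run D
t=9: L0/L1/L2 = -/D/A → run D
t=10: L0/L1/L2 = -/D/A → run D
t=11: L0/L1/L2 = -/D/A → run D
t=12: L0/L1/L2 = -/-/AD → run A
t=13: L0/L1/L2 = -/-/D → run D
t=14: (idle)
t=15: (idle)

context switches = 6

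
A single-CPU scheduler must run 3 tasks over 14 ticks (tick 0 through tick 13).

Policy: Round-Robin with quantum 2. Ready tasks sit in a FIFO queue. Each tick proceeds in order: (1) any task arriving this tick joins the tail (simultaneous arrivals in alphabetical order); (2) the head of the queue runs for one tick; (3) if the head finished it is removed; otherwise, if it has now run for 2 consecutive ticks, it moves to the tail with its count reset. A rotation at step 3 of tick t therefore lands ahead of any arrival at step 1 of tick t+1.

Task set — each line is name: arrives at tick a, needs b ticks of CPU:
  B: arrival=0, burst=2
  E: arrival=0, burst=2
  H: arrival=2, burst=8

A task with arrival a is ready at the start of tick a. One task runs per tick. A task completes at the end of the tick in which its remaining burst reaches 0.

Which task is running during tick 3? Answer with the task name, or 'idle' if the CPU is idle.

t=0: queue=[B,E] q_used=0 → run B
t=1: queue=[B,E] q_used=1 → run B
t=2: queue=[E,H] q_used=0 → run E
t=3: queue=[E,H] q_used=1 → run E
t=4: queue=[H] q_used=0 → run H
t=5: queue=[H] q_used=1 → run H
t=6: queue=[H] q_used=0 → run H
t=7: queue=[H] q_used=1 → run H
t=8: queue=[H] q_used=0 → run H
t=9: queue=[H] q_used=1 → run H
t=10: queue=[H] q_used=0 → run H
t=11: queue=[H] q_used=1 → run H
t=12: (idle)
t=13: (idle)

running at tick 3 = E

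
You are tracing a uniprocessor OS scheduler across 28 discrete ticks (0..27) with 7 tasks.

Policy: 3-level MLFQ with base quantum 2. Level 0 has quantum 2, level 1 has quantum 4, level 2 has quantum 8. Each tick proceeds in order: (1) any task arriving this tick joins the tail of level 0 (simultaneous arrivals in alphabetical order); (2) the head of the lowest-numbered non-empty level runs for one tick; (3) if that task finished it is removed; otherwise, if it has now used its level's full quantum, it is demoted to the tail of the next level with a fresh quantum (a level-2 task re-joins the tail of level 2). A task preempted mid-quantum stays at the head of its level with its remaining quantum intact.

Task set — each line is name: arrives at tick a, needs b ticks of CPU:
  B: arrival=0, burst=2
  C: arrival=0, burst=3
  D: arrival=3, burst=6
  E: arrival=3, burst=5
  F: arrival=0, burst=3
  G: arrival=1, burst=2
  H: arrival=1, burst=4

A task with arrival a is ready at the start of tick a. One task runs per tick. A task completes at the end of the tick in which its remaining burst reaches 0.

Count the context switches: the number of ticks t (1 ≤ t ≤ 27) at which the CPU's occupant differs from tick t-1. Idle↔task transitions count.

t=0: L0/L1/L2 = BCF/-/- → run B
t=1: L0/L1/L2 = BCFGH/-/- → run B
t=2: L0/L1/L2 = CFGH/-/- → run C
t=3: L0/L1/L2 = CFGHDE/-/- → run C
t=4: L0/L1/L2 = FGHDE/C/- → run F
t=5: L0/L1/L2 = FGHDE/C/- → run F
t=6: L0/L1/L2 = GHDE/CF/- → run G
t=7: L0/L1/L2 = GHDE/CF/- → run G
t=8: L0/L1/L2 = HDE/CF/- → run H
t=9: L0/L1/L2 = HDE/CF/- → run H
t=10: L0/L1/L2 = DE/CFH/- → run D
t=11: L0/L1/L2 = DE/CFH/- → run D
t=12: L0/L1/L2 = E/CFHD/- → run E
t=13: L0/L1/L2 = E/CFHD/- → run E
t=14: L0/L1/L2 = -/CFHDE/- → run C
t=15: L0/L1/L2 = -/FHDE/- → run F
t=16: L0/L1/L2 = -/HDE/- → run H
t=17: L0/L1/L2 = -/HDE/- → run H
t=18: L0/L1/L2 = -/DE/- → run D
t=19: L0/L1/L2 = -/DE/- → run D
t=20: L0/L1/L2 = -/DE/- → run D
t=21: L0/L1/L2 = -/DE/- → run D
t=22: L0/L1/L2 = -/E/- → run E
t=23: L0/L1/L2 = -/E/- → run E
t=24: L0/L1/L2 = -/E/- → run E
t=25: (idle)
t=26: (idle)
t=27: (idle)

context switches = 12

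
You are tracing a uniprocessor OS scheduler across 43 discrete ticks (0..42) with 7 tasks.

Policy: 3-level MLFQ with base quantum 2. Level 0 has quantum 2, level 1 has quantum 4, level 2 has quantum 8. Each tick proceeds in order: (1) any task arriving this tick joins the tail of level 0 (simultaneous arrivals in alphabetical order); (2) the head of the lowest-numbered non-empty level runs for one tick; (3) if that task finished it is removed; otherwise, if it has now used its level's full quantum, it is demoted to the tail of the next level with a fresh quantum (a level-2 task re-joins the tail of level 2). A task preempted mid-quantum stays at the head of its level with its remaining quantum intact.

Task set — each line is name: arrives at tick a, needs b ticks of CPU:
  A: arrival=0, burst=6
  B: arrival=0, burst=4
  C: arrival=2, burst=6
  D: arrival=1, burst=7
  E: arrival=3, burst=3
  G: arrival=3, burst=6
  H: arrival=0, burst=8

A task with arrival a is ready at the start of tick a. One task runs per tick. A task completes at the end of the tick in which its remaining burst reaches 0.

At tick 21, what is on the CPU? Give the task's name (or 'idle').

t=0: L0/L1/L2 = ABH/-/- → run A
t=1: L0/L1/L2 = ABHD/-/- → run A
t=2: L0/L1/L2 = BHDC/A/- → run B
t=3: L0/L1/L2 = BHDCEG/A/- → run B
t=4: L0/L1/L2 = HDCEG/AB/- → run H
t=5: L0/L1/L2 = HDCEG/AB/- → run H
t=6: L0/L1/L2 = DCEG/ABH/- → run D
t=7: L0/L1/L2 = DCEG/ABH/- → run D
t=8: L0/L1/L2 = CEG/ABHD/- → run C
t=9: L0/L1/L2 = CEG/ABHD/- → run C
t=10: L0/L1/L2 = EG/ABHDC/- → run E
t=11: L0/L1/L2 = EG/ABHDC/- → run E
t=12: L0/L1/L2 = G/ABHDCE/- → run G
t=13: L0/L1/L2 = G/ABHDCE/- → run G
t=14: L0/L1/L2 = -/ABHDCEG/- → run A
t=15: L0/L1/L2 = -/ABHDCEG/- → run A
t=16: L0/L1/L2 = -/ABHDCEG/- → run A
t=17: L0/L1/L2 = -/ABHDCEG/- → run A
t=18: L0/L1/L2 = -/BHDCEG/- → run B
t=19: L0/L1/L2 = -/BHDCEG/- → run B
t=20: L0/L1/L2 = -/HDCEG/- → run H
t=21: L0/L1/L2 = -/HDCEG/- → run H
t=22: L0/L1/L2 = -/HDCEG/- → run H
t=23: L0/L1/L2 = -/HDCEG/- → run H
t=24: L0/L1/L2 = -/DCEG/H → run D
t=25: L0/L1/L2 = -/DCEG/H → run D
t=26: L0/L1/L2 = -/DCEG/H → run D
t=27: L0/L1/L2 = -/DCEG/H → run D
t=28: L0/L1/L2 = -/CEG/HD → run C
t=29: L0/L1/L2 = -/CEG/HD → run C
t=30: L0/L1/L2 = -/CEG/HD → run C
t=31: L0/L1/L2 = -/CEG/HD → run C
t=32: L0/L1/L2 = -/EG/HD → run E
t=33: L0/L1/L2 = -/G/HD → run G
t=34: L0/L1/L2 = -/G/HD → run G
t=35: L0/L1/L2 = -/G/HD → run G
t=36: L0/L1/L2 = -/G/HD → run G
t=37: L0/L1/L2 = -/-/HD → run H
t=38: L0/L1/L2 = -/-/HD → run H
t=39: L0/L1/L2 = -/-/D → run D
t=40: (idle)
t=41: (idle)
t=42: (idle)

running at tick 21 = H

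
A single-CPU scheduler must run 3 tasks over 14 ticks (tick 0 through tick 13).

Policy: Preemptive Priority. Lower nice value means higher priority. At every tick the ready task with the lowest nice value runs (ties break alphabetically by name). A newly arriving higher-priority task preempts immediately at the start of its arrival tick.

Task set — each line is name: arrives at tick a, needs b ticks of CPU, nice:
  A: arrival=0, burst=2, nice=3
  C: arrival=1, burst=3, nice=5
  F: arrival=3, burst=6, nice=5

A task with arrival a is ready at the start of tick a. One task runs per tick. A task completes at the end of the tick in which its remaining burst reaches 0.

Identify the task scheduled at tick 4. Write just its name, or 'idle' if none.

t=0: ready={A} → run A
t=1: ready={A,C} → run A
t=2: ready={C} → run C
t=3: ready={C,F} → run C
t=4: ready={C,F} → run C
t=5: ready={F} → run F
t=6: ready={F} → run F
t=7: ready={F} → run F
t=8: ready={F} → run F
t=9: ready={F} → run F
t=10: ready={F} → run F
t=11: (idle)
t=12: (idle)
t=13: (idle)

running at tick 4 = C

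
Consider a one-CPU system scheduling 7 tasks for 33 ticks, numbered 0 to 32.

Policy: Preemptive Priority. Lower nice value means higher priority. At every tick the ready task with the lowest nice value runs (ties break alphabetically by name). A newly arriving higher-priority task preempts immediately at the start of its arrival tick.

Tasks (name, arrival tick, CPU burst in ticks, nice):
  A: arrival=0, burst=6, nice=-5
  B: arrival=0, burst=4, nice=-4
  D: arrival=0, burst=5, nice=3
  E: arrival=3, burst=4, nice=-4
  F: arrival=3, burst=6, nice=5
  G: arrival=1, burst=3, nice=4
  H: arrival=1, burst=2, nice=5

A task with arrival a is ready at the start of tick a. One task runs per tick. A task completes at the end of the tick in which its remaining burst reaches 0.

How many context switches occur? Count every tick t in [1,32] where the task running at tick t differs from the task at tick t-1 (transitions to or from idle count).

context switches = 7

t=0: ready={A,B,D} → run A
t=1: ready={A,B,D,G,H} → run A
t=2: ready={A,B,D,G,H} → run A
t=3: ready={A,B,D,E,F,G,H} → run A
t=4: ready={A,B,D,E,F,G,H} → run A
t=5: ready={A,B,D,E,F,G,H} → run A
t=6: ready={B,D,E,F,G,H} → run B
t=7: ready={B,D,E,F,G,H} → run B
t=8: ready={B,D,E,F,G,H} → run B
t=9: ready={B,D,E,F,G,H} → run B
t=10: ready={D,E,F,G,H} → run E
t=11: ready={D,E,F,G,H} → run E
t=12: ready={D,E,F,G,H} → run E
t=13: ready={D,E,F,G,H} → run E
t=14: ready={D,F,G,H} → run D
t=15: ready={D,F,G,H} → run D
t=16: ready={D,F,G,H} → run D
t=17: ready={D,F,G,H} → run D
t=18: ready={D,F,G,H} → run D
t=19: ready={F,G,H} → run G
t=20: ready={F,G,H} → run G
t=21: ready={F,G,H} → run G
t=22: ready={F,H} → run F
t=23: ready={F,H} → run F
t=24: ready={F,H} → run F
t=25: ready={F,H} → run F
t=26: ready={F,H} → run F
t=27: ready={F,H} → run F
t=28: ready={H} → run H
t=29: ready={H} → run H
t=30: (idle)
t=31: (idle)
t=32: (idle)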